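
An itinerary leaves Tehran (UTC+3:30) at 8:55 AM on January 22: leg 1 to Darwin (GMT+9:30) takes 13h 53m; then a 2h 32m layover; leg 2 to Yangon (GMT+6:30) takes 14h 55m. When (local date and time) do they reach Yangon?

Convert departure to UTC: 8:55 AM − 3:30 = 5:25 AM UTC on Jan 22.
Add 13 hours 53 minutes leg 1 → 7:18 PM UTC.
Add 2 hours and 32 minutes layover in Darwin → 9:50 PM UTC.
Add 14 hours 55 minutes leg 2 → 12:45 PM UTC (Jan 23).
Yangon is UTC+6:30, so local arrival = 12:45 PM + 6:30 = 7:15 PM on Jan 23.

7:15 PM on January 23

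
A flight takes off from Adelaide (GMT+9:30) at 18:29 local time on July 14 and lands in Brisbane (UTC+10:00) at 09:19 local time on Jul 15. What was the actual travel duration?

14 hours 20 minutes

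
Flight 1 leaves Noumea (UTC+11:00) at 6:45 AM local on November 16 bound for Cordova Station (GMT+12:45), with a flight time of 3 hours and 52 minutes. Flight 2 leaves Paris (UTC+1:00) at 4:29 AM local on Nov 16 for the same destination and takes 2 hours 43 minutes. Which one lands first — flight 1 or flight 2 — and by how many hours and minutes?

the first, by 6 hours 35 minutes

Flight 1 in UTC: 6:45 AM − 11:00 = 7:45 PM on Nov 15.
+3 hours 52 minutes → arrive 11:37 PM UTC on Nov 15.
Flight 2 in UTC: 4:29 AM − 1:00 = 3:29 AM on Nov 16.
+2 hours 43 minutes → arrive 6:12 AM UTC on Nov 16.
Flight 1 lands earlier by 6 hours 35 minutes.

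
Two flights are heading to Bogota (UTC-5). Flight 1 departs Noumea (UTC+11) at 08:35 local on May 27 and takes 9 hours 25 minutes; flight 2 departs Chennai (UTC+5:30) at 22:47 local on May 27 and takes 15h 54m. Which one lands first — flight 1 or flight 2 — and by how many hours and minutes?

Flight 1 in UTC: 08:35 − 11:00 = 21:35 on May 26.
+9 hours and 25 minutes → arrive 07:00 UTC on May 27.
Flight 2 in UTC: 22:47 − 5:30 = 17:17 on May 27.
+15 hours and 54 minutes → arrive 09:11 UTC on May 28.
Flight 1 lands earlier by 26 hours 11 minutes.

the first, by 26 hours 11 minutes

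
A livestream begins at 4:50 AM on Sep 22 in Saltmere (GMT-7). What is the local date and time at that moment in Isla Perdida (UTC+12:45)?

12:35 AM on September 23

Isla Perdida is 19:45 ahead of Saltmere.
Shift by the zone difference: 4:50 AM + 19:45 = 12:35 AM on Sep 23 in Isla Perdida.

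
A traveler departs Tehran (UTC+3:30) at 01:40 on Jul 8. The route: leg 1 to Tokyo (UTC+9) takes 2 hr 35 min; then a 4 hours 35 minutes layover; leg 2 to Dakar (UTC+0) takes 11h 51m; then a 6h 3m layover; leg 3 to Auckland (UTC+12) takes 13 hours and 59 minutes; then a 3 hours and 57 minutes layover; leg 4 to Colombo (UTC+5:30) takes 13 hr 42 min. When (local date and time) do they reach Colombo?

Convert departure to UTC: 01:40 − 3:30 = 22:10 UTC on Jul 7.
Add 2 hours and 35 minutes leg 1 → 00:45 UTC (Jul 8).
Add 4 hours 35 minutes layover in Tokyo → 05:20 UTC.
Add 11 hours and 51 minutes leg 2 → 17:11 UTC.
Add 6 hours 3 minutes layover in Dakar → 23:14 UTC.
Add 13 hours 59 minutes leg 3 → 13:13 UTC (Jul 9).
Add 3 hours 57 minutes layover in Auckland → 17:10 UTC.
Add 13 hours and 42 minutes leg 4 → 06:52 UTC (Jul 10).
Colombo is UTC+5:30, so local arrival = 06:52 + 5:30 = 12:22 on Jul 10.

12:22 on Jul 10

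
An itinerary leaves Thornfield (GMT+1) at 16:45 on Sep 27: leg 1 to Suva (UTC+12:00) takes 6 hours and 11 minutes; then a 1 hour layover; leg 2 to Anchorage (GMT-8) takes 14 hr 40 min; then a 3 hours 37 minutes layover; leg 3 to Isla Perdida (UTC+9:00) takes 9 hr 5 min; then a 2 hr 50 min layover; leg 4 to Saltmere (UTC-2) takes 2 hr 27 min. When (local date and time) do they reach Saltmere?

05:35 on September 29

Convert departure to UTC: 16:45 − 1:00 = 15:45 UTC on Sep 27.
Add 6 hours 11 minutes leg 1 → 21:56 UTC.
Add 1 hour layover in Suva → 22:56 UTC.
Add 14 hours 40 minutes leg 2 → 13:36 UTC (Sep 28).
Add 3 hours 37 minutes layover in Anchorage → 17:13 UTC.
Add 9 hours and 5 minutes leg 3 → 02:18 UTC (Sep 29).
Add 2 hours 50 minutes layover in Isla Perdida → 05:08 UTC.
Add 2 hours 27 minutes leg 4 → 07:35 UTC.
Saltmere is UTC−2:00, so local arrival = 07:35 − 2:00 = 05:35 on Sep 29.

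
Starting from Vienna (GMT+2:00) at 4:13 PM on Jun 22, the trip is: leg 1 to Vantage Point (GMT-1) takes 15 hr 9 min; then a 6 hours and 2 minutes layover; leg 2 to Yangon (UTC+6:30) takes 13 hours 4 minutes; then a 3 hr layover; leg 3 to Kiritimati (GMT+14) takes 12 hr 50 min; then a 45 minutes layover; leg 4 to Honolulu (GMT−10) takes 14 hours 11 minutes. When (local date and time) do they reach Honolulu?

9:14 PM on June 24

Convert departure to UTC: 4:13 PM − 2:00 = 2:13 PM UTC on Jun 22.
Add 15 hours 9 minutes leg 1 → 5:22 AM UTC (Jun 23).
Add 6 hours and 2 minutes layover in Vantage Point → 11:24 AM UTC.
Add 13 hours and 4 minutes leg 2 → 12:28 AM UTC (Jun 24).
Add 3 hours layover in Yangon → 3:28 AM UTC.
Add 12 hours 50 minutes leg 3 → 4:18 PM UTC.
Add 45 minutes layover in Kiritimati → 5:03 PM UTC.
Add 14 hours 11 minutes leg 4 → 7:14 AM UTC (Jun 25).
Honolulu is UTC−10:00, so local arrival = 7:14 AM − 10:00 = 9:14 PM on Jun 24.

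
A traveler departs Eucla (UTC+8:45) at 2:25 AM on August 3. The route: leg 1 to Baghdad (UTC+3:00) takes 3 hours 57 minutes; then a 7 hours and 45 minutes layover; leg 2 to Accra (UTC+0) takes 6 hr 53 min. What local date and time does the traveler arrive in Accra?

12:15 PM on Aug 3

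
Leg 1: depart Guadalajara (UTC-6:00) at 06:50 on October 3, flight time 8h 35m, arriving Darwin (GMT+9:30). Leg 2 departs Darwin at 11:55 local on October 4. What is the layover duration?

Convert departure to UTC: 06:50 + 6:00 = 12:50 UTC on Oct 3.
Add 8 hours and 35 minutes flight time → 21:25 UTC.
Darwin is UTC+9:30, so local arrival = 21:25 + 9:30 = 06:55 on Oct 4.
Layover = 11:55 − 06:55 = 5 hours.

5 hours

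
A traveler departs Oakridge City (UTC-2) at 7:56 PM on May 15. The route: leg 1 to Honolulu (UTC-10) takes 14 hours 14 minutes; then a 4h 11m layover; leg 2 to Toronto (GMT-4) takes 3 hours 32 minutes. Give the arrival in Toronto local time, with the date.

3:53 PM on May 16

Convert departure to UTC: 7:56 PM + 2:00 = 9:56 PM UTC on May 15.
Add 14 hours 14 minutes leg 1 → 12:10 PM UTC (May 16).
Add 4 hours and 11 minutes layover in Honolulu → 4:21 PM UTC.
Add 3 hours and 32 minutes leg 2 → 7:53 PM UTC.
Toronto is UTC−4:00, so local arrival = 7:53 PM − 4:00 = 3:53 PM on May 16.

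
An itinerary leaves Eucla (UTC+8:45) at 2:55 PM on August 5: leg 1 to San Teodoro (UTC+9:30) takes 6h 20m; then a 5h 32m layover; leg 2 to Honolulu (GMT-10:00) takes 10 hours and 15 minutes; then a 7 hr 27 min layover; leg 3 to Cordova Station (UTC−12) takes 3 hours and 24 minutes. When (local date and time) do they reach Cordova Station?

3:08 AM on Aug 6

Convert departure to UTC: 2:55 PM − 8:45 = 6:10 AM UTC on Aug 5.
Add 6 hours and 20 minutes leg 1 → 12:30 PM UTC.
Add 5 hours 32 minutes layover in San Teodoro → 6:02 PM UTC.
Add 10 hours 15 minutes leg 2 → 4:17 AM UTC (Aug 6).
Add 7 hours and 27 minutes layover in Honolulu → 11:44 AM UTC.
Add 3 hours and 24 minutes leg 3 → 3:08 PM UTC.
Cordova Station is UTC−12:00, so local arrival = 3:08 PM − 12:00 = 3:08 AM on Aug 6.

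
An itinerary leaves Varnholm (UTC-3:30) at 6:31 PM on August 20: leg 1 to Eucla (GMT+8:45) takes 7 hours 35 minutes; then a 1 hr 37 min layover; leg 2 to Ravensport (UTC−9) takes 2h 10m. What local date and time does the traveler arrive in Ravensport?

Convert departure to UTC: 6:31 PM + 3:30 = 10:01 PM UTC on Aug 20.
Add 7 hours and 35 minutes leg 1 → 5:36 AM UTC (Aug 21).
Add 1 hour and 37 minutes layover in Eucla → 7:13 AM UTC.
Add 2 hours 10 minutes leg 2 → 9:23 AM UTC.
Ravensport is UTC−9:00, so local arrival = 9:23 AM − 9:00 = 12:23 AM on Aug 21.

12:23 AM on August 21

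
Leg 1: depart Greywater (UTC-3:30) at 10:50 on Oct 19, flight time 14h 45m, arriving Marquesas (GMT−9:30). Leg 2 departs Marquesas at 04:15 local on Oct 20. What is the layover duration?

8 hours 40 minutes

Convert departure to UTC: 10:50 + 3:30 = 14:20 UTC on Oct 19.
Add 14 hours and 45 minutes flight time → 05:05 UTC (Oct 20).
Marquesas is UTC−9:30, so local arrival = 05:05 − 9:30 = 19:35 on Oct 19.
Layover = 04:15 − 19:35 (+1 day) = 8 hours 40 minutes.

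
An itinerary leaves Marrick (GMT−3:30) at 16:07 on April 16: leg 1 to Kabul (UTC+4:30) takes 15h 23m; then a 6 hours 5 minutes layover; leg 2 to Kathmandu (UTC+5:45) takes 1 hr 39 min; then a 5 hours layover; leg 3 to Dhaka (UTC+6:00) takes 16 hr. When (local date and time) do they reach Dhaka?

21:44 on Apr 18

Convert departure to UTC: 16:07 + 3:30 = 19:37 UTC on Apr 16.
Add 15 hours and 23 minutes leg 1 → 11:00 UTC (Apr 17).
Add 6 hours and 5 minutes layover in Kabul → 17:05 UTC.
Add 1 hour and 39 minutes leg 2 → 18:44 UTC.
Add 5 hours layover in Kathmandu → 23:44 UTC.
Add 16 hours leg 3 → 15:44 UTC (Apr 18).
Dhaka is UTC+6:00, so local arrival = 15:44 + 6:00 = 21:44 on Apr 18.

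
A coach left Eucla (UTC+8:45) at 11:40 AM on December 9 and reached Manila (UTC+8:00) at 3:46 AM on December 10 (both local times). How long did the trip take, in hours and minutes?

Departure in UTC: 11:40 AM − 8:45 = 2:55 AM on Dec 9.
Arrival in UTC: 3:46 AM − 8:00 = 7:46 PM on Dec 9.
Elapsed = 7:46 PM − 2:55 AM = 16 hours 51 minutes.

16 hours 51 minutes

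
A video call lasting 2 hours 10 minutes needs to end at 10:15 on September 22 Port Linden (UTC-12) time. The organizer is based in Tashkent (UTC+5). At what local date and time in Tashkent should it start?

Target end time in UTC: 10:15 + 12:00 = 22:15 on Sep 22.
Subtract 2 hours 10 minutes → start 20:05 UTC on Sep 22.
Tashkent is UTC+5:00: 20:05 + 5:00 = 01:05 on Sep 23.

01:05 on September 23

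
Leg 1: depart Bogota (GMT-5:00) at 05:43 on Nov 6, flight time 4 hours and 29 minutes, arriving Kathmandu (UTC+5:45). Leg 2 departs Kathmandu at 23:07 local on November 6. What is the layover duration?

Convert departure to UTC: 05:43 + 5:00 = 10:43 UTC on Nov 6.
Add 4 hours 29 minutes flight time → 15:12 UTC.
Kathmandu is UTC+5:45, so local arrival = 15:12 + 5:45 = 20:57 on Nov 6.
Layover = 23:07 − 20:57 = 2 hours 10 minutes.

2 hours 10 minutes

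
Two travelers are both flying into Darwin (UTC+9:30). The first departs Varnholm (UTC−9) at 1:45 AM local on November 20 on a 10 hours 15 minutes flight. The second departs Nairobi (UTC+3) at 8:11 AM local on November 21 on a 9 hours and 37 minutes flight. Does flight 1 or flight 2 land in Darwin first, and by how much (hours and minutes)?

the first, by 17 hours 48 minutes

Flight 1 in UTC: 1:45 AM + 9:00 = 10:45 AM on Nov 20.
+10 hours and 15 minutes → arrive 9:00 PM UTC on Nov 20.
Flight 2 in UTC: 8:11 AM − 3:00 = 5:11 AM on Nov 21.
+9 hours and 37 minutes → arrive 2:48 PM UTC on Nov 21.
Flight 1 lands earlier by 17 hours 48 minutes.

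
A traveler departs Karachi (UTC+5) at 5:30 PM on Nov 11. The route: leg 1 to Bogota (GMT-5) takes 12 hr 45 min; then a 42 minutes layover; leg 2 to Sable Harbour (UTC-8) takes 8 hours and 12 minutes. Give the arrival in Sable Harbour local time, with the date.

Convert departure to UTC: 5:30 PM − 5:00 = 12:30 PM UTC on Nov 11.
Add 12 hours and 45 minutes leg 1 → 1:15 AM UTC (Nov 12).
Add 42 minutes layover in Bogota → 1:57 AM UTC.
Add 8 hours and 12 minutes leg 2 → 10:09 AM UTC.
Sable Harbour is UTC−8:00, so local arrival = 10:09 AM − 8:00 = 2:09 AM on Nov 12.

2:09 AM on November 12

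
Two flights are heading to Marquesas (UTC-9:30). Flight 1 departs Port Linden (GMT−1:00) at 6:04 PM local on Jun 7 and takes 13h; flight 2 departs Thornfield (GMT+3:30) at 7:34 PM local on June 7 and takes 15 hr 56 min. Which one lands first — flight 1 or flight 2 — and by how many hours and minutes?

the second, by 4 minutes

Flight 1 in UTC: 6:04 PM + 1:00 = 7:04 PM on Jun 7.
+13 hours → arrive 8:04 AM UTC on Jun 8.
Flight 2 in UTC: 7:34 PM − 3:30 = 4:04 PM on Jun 7.
+15 hours 56 minutes → arrive 8:00 AM UTC on Jun 8.
Flight 2 lands earlier by 4 minutes.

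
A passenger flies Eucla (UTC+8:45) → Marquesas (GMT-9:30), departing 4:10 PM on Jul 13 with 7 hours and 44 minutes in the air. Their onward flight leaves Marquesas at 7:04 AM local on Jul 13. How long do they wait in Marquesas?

Convert departure to UTC: 4:10 PM − 8:45 = 7:25 AM UTC on Jul 13.
Add 7 hours and 44 minutes flight time → 3:09 PM UTC.
Marquesas is UTC−9:30, so local arrival = 3:09 PM − 9:30 = 5:39 AM on Jul 13.
Layover = 7:04 AM − 5:39 AM = 1 hour 25 minutes.

1 hour 25 minutes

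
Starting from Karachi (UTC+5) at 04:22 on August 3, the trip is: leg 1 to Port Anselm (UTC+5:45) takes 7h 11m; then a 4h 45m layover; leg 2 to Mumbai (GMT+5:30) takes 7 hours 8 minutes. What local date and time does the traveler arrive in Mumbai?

Convert departure to UTC: 04:22 − 5:00 = 23:22 UTC on Aug 2.
Add 7 hours and 11 minutes leg 1 → 06:33 UTC (Aug 3).
Add 4 hours and 45 minutes layover in Port Anselm → 11:18 UTC.
Add 7 hours and 8 minutes leg 2 → 18:26 UTC.
Mumbai is UTC+5:30, so local arrival = 18:26 + 5:30 = 23:56 on Aug 3.

23:56 on August 3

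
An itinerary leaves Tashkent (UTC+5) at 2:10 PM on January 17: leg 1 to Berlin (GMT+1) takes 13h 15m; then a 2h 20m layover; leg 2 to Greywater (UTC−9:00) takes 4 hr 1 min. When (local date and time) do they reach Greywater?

7:46 PM on January 17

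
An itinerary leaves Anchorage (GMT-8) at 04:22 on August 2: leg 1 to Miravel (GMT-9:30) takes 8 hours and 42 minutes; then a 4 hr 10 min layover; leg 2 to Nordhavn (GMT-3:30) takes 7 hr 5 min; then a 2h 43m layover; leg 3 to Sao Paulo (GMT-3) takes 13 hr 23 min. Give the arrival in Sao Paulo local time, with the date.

Convert departure to UTC: 04:22 + 8:00 = 12:22 UTC on Aug 2.
Add 8 hours 42 minutes leg 1 → 21:04 UTC.
Add 4 hours 10 minutes layover in Miravel → 01:14 UTC (Aug 3).
Add 7 hours and 5 minutes leg 2 → 08:19 UTC.
Add 2 hours 43 minutes layover in Nordhavn → 11:02 UTC.
Add 13 hours and 23 minutes leg 3 → 00:25 UTC (Aug 4).
Sao Paulo is UTC−3:00, so local arrival = 00:25 − 3:00 = 21:25 on Aug 3.

21:25 on August 3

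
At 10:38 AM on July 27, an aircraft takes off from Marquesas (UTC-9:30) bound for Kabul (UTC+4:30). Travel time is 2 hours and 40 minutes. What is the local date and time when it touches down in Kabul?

3:18 AM on July 28

Kabul is 14:00 ahead of Marquesas.
After 2 hours 40 minutes it is 1:18 PM in Marquesas.
Shift by the zone difference: 1:18 PM + 14:00 = 3:18 AM on Jul 28 in Kabul.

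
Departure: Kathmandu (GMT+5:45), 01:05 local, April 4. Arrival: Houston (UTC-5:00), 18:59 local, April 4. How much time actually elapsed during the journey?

Houston is 10:45 behind Kathmandu.
Clock-face elapsed time (ignoring zones) is 17 hours 54 minutes.
Actual elapsed = 17 hours 54 minutes + 10:45 = 28 hours 39 minutes.

28 hours 39 minutes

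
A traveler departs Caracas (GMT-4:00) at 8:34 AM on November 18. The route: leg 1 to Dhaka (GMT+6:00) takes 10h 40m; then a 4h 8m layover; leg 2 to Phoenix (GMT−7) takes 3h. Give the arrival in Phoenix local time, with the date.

Convert departure to UTC: 8:34 AM + 4:00 = 12:34 PM UTC on Nov 18.
Add 10 hours 40 minutes leg 1 → 11:14 PM UTC.
Add 4 hours 8 minutes layover in Dhaka → 3:22 AM UTC (Nov 19).
Add 3 hours leg 2 → 6:22 AM UTC.
Phoenix is UTC−7:00, so local arrival = 6:22 AM − 7:00 = 11:22 PM on Nov 18.

11:22 PM on Nov 18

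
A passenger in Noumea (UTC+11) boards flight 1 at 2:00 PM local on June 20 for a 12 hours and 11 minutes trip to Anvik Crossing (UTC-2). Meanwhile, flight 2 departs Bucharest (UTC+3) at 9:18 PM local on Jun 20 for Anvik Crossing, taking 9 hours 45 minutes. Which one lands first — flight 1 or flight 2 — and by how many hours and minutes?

the first, by 12 hours 52 minutes

Flight 1 in UTC: 2:00 PM − 11:00 = 3:00 AM on Jun 20.
+12 hours and 11 minutes → arrive 3:11 PM UTC on Jun 20.
Flight 2 in UTC: 9:18 PM − 3:00 = 6:18 PM on Jun 20.
+9 hours and 45 minutes → arrive 4:03 AM UTC on Jun 21.
Flight 1 lands earlier by 12 hours 52 minutes.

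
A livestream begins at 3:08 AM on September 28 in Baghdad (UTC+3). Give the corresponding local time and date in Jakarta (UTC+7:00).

7:08 AM on September 28

Jakarta is 4:00 ahead of Baghdad.
Shift by the zone difference: 3:08 AM + 4:00 = 7:08 AM on Sep 28 in Jakarta.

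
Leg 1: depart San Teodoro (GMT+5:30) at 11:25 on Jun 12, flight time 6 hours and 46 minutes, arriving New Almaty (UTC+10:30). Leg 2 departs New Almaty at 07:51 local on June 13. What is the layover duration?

8 hours 40 minutes

Convert departure to UTC: 11:25 − 5:30 = 05:55 UTC on Jun 12.
Add 6 hours 46 minutes flight time → 12:41 UTC.
New Almaty is UTC+10:30, so local arrival = 12:41 + 10:30 = 23:11 on Jun 12.
Layover = 07:51 − 23:11 (+1 day) = 8 hours 40 minutes.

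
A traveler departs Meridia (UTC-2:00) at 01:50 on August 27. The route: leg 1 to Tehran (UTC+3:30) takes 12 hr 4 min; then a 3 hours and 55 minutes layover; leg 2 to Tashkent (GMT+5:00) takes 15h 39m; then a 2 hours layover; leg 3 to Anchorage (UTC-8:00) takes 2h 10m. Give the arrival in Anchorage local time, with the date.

Convert departure to UTC: 01:50 + 2:00 = 03:50 UTC on Aug 27.
Add 12 hours and 4 minutes leg 1 → 15:54 UTC.
Add 3 hours 55 minutes layover in Tehran → 19:49 UTC.
Add 15 hours and 39 minutes leg 2 → 11:28 UTC (Aug 28).
Add 2 hours layover in Tashkent → 13:28 UTC.
Add 2 hours 10 minutes leg 3 → 15:38 UTC.
Anchorage is UTC−8:00, so local arrival = 15:38 − 8:00 = 07:38 on Aug 28.

07:38 on August 28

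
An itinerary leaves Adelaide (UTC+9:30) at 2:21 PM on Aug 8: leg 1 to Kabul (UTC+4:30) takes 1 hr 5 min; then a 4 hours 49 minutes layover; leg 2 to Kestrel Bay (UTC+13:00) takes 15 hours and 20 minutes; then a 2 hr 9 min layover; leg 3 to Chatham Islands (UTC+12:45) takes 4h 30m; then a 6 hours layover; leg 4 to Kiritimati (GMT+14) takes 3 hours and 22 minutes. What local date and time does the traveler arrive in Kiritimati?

8:06 AM on August 10

Convert departure to UTC: 2:21 PM − 9:30 = 4:51 AM UTC on Aug 8.
Add 1 hour 5 minutes leg 1 → 5:56 AM UTC.
Add 4 hours 49 minutes layover in Kabul → 10:45 AM UTC.
Add 15 hours and 20 minutes leg 2 → 2:05 AM UTC (Aug 9).
Add 2 hours 9 minutes layover in Kestrel Bay → 4:14 AM UTC.
Add 4 hours and 30 minutes leg 3 → 8:44 AM UTC.
Add 6 hours layover in Chatham Islands → 2:44 PM UTC.
Add 3 hours and 22 minutes leg 4 → 6:06 PM UTC.
Kiritimati is UTC+14:00, so local arrival = 6:06 PM + 14:00 = 8:06 AM on Aug 10.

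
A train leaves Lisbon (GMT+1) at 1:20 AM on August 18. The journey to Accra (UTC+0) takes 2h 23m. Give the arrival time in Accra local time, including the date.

2:43 AM on Aug 18

Convert departure to UTC: 1:20 AM − 1:00 = 12:20 AM UTC on Aug 18.
Add 2 hours 23 minutes travel time → 2:43 AM UTC.
Accra is UTC+0, so local arrival is the same: 2:43 AM on Aug 18.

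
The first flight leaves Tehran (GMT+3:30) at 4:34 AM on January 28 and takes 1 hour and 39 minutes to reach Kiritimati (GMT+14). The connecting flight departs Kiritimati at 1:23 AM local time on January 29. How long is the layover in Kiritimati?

8 hours 40 minutes

Convert departure to UTC: 4:34 AM − 3:30 = 1:04 AM UTC on Jan 28.
Add 1 hour and 39 minutes flight time → 2:43 AM UTC.
Kiritimati is UTC+14:00, so local arrival = 2:43 AM + 14:00 = 4:43 PM on Jan 28.
Layover = 1:23 AM − 4:43 PM (+1 day) = 8 hours 40 minutes.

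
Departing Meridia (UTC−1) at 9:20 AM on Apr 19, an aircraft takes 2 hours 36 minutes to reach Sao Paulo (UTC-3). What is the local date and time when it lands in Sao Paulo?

Convert departure to UTC: 9:20 AM + 1:00 = 10:20 AM UTC on Apr 19.
Add 2 hours and 36 minutes travel time → 12:56 PM UTC.
Sao Paulo is UTC−3:00, so local arrival = 12:56 PM − 3:00 = 9:56 AM on Apr 19.

9:56 AM on Apr 19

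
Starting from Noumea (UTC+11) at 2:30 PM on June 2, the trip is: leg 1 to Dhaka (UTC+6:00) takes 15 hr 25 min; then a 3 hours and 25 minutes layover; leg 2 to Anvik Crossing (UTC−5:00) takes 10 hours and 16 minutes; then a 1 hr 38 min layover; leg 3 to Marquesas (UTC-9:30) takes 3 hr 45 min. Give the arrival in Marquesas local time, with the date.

Convert departure to UTC: 2:30 PM − 11:00 = 3:30 AM UTC on Jun 2.
Add 15 hours and 25 minutes leg 1 → 6:55 PM UTC.
Add 3 hours 25 minutes layover in Dhaka → 10:20 PM UTC.
Add 10 hours and 16 minutes leg 2 → 8:36 AM UTC (Jun 3).
Add 1 hour 38 minutes layover in Anvik Crossing → 10:14 AM UTC.
Add 3 hours 45 minutes leg 3 → 1:59 PM UTC.
Marquesas is UTC−9:30, so local arrival = 1:59 PM − 9:30 = 4:29 AM on Jun 3.

4:29 AM on June 3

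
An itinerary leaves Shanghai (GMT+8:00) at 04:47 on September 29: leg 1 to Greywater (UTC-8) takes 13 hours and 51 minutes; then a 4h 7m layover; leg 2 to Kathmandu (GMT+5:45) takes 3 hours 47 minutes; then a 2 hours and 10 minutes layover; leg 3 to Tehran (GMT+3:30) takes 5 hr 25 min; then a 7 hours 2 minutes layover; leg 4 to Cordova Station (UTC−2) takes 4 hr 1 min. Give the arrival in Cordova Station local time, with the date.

11:10 on September 30

Convert departure to UTC: 04:47 − 8:00 = 20:47 UTC on Sep 28.
Add 13 hours 51 minutes leg 1 → 10:38 UTC (Sep 29).
Add 4 hours 7 minutes layover in Greywater → 14:45 UTC.
Add 3 hours 47 minutes leg 2 → 18:32 UTC.
Add 2 hours 10 minutes layover in Kathmandu → 20:42 UTC.
Add 5 hours 25 minutes leg 3 → 02:07 UTC (Sep 30).
Add 7 hours 2 minutes layover in Tehran → 09:09 UTC.
Add 4 hours 1 minute leg 4 → 13:10 UTC.
Cordova Station is UTC−2:00, so local arrival = 13:10 − 2:00 = 11:10 on Sep 30.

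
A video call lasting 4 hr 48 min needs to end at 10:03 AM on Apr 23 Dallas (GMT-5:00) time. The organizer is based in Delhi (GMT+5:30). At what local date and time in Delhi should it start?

Target end time in UTC: 10:03 AM + 5:00 = 3:03 PM on Apr 23.
Subtract 4 hours 48 minutes → start 10:15 AM UTC on Apr 23.
Delhi is UTC+5:30: 10:15 AM + 5:30 = 3:45 PM on Apr 23.

3:45 PM on Apr 23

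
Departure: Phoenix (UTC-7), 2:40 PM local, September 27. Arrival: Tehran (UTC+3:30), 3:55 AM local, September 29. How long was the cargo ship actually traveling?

Departure in UTC: 2:40 PM + 7:00 = 9:40 PM on Sep 27.
Arrival in UTC: 3:55 AM − 3:30 = 12:25 AM on Sep 29.
Elapsed = 12:25 AM − 9:40 PM (+2 days) = 26 hours 45 minutes.

26 hours 45 minutes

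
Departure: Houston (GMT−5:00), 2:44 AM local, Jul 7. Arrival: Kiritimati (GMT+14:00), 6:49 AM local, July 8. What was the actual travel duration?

Kiritimati is 19:00 ahead of Houston.
Clock-face elapsed time (ignoring zones) is 28 hours 5 minutes.
Actual elapsed = 28 hours 5 minutes − 19:00 = 9 hours 5 minutes.

9 hours 5 minutes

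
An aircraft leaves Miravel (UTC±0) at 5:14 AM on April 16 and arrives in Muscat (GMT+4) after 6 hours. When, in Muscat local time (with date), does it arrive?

Miravel is at UTC+0, so departure is already 5:14 AM UTC on Apr 16.
Add 6 hours travel time → 11:14 AM UTC.
Muscat is UTC+4:00, so local arrival = 11:14 AM + 4:00 = 3:14 PM on Apr 16.

3:14 PM on April 16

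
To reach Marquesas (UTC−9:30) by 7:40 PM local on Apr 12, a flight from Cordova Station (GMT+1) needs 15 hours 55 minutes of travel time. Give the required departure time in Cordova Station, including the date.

2:15 PM on April 12

Target arrival in UTC: 7:40 PM + 9:30 = 5:10 AM on Apr 13.
Subtract 15 hours and 55 minutes → departure 1:15 PM UTC on Apr 12.
Cordova Station is UTC+1:00: 1:15 PM + 1:00 = 2:15 PM on Apr 12.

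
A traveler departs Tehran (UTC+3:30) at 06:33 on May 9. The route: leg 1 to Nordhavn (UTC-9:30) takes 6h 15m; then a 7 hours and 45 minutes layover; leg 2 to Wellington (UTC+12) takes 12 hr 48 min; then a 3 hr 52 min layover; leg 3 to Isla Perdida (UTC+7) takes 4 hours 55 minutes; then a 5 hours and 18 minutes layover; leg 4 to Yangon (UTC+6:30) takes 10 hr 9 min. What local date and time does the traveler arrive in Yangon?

12:35 on May 11

Convert departure to UTC: 06:33 − 3:30 = 03:03 UTC on May 9.
Add 6 hours 15 minutes leg 1 → 09:18 UTC.
Add 7 hours and 45 minutes layover in Nordhavn → 17:03 UTC.
Add 12 hours and 48 minutes leg 2 → 05:51 UTC (May 10).
Add 3 hours 52 minutes layover in Wellington → 09:43 UTC.
Add 4 hours 55 minutes leg 3 → 14:38 UTC.
Add 5 hours 18 minutes layover in Isla Perdida → 19:56 UTC.
Add 10 hours 9 minutes leg 4 → 06:05 UTC (May 11).
Yangon is UTC+6:30, so local arrival = 06:05 + 6:30 = 12:35 on May 11.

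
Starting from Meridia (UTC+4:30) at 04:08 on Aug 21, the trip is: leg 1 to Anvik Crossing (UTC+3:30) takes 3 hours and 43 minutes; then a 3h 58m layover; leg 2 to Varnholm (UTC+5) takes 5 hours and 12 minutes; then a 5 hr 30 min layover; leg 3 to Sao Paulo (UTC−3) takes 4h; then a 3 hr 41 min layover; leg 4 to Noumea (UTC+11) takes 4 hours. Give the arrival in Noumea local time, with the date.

16:42 on August 22

Convert departure to UTC: 04:08 − 4:30 = 23:38 UTC on Aug 20.
Add 3 hours 43 minutes leg 1 → 03:21 UTC (Aug 21).
Add 3 hours and 58 minutes layover in Anvik Crossing → 07:19 UTC.
Add 5 hours 12 minutes leg 2 → 12:31 UTC.
Add 5 hours and 30 minutes layover in Varnholm → 18:01 UTC.
Add 4 hours leg 3 → 22:01 UTC.
Add 3 hours 41 minutes layover in Sao Paulo → 01:42 UTC (Aug 22).
Add 4 hours leg 4 → 05:42 UTC.
Noumea is UTC+11:00, so local arrival = 05:42 + 11:00 = 16:42 on Aug 22.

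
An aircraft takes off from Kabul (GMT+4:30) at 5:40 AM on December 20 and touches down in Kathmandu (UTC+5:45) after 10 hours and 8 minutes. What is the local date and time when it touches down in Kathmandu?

5:03 PM on December 20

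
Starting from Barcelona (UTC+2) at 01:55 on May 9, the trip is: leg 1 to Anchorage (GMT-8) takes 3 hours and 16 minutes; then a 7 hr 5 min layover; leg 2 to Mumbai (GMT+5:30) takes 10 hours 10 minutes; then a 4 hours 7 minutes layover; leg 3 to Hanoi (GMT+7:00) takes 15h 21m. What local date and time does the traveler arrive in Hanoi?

22:54 on May 10

Convert departure to UTC: 01:55 − 2:00 = 23:55 UTC on May 8.
Add 3 hours 16 minutes leg 1 → 03:11 UTC (May 9).
Add 7 hours and 5 minutes layover in Anchorage → 10:16 UTC.
Add 10 hours and 10 minutes leg 2 → 20:26 UTC.
Add 4 hours and 7 minutes layover in Mumbai → 00:33 UTC (May 10).
Add 15 hours 21 minutes leg 3 → 15:54 UTC.
Hanoi is UTC+7:00, so local arrival = 15:54 + 7:00 = 22:54 on May 10.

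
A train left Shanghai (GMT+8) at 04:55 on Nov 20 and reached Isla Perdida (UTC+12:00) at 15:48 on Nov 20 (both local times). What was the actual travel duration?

6 hours 53 minutes

Departure in UTC: 04:55 − 8:00 = 20:55 on Nov 19.
Arrival in UTC: 15:48 − 12:00 = 03:48 on Nov 20.
Elapsed = 03:48 − 20:55 (+1 day) = 6 hours 53 minutes.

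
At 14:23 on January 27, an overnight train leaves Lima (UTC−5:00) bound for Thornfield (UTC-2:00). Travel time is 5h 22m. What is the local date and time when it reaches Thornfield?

Convert departure to UTC: 14:23 + 5:00 = 19:23 UTC on Jan 27.
Add 5 hours and 22 minutes travel time → 00:45 UTC (Jan 28).
Thornfield is UTC−2:00, so local arrival = 00:45 − 2:00 = 22:45 on Jan 27.

22:45 on January 27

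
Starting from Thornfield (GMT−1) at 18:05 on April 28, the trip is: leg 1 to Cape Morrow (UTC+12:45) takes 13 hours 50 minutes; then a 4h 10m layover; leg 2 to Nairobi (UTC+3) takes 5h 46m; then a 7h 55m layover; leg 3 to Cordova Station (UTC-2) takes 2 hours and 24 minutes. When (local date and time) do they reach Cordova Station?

03:10 on April 30

Convert departure to UTC: 18:05 + 1:00 = 19:05 UTC on Apr 28.
Add 13 hours and 50 minutes leg 1 → 08:55 UTC (Apr 29).
Add 4 hours and 10 minutes layover in Cape Morrow → 13:05 UTC.
Add 5 hours 46 minutes leg 2 → 18:51 UTC.
Add 7 hours and 55 minutes layover in Nairobi → 02:46 UTC (Apr 30).
Add 2 hours 24 minutes leg 3 → 05:10 UTC.
Cordova Station is UTC−2:00, so local arrival = 05:10 − 2:00 = 03:10 on Apr 30.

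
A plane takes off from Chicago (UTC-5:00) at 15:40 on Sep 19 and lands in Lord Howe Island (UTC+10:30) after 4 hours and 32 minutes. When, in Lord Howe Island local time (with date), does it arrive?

11:42 on Sep 20

Convert departure to UTC: 15:40 + 5:00 = 20:40 UTC on Sep 19.
Add 4 hours 32 minutes travel time → 01:12 UTC (Sep 20).
Lord Howe Island is UTC+10:30, so local arrival = 01:12 + 10:30 = 11:42 on Sep 20.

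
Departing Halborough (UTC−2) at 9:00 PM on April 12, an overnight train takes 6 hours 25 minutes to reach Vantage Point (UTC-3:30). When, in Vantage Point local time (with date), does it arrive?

1:55 AM on April 13

Convert departure to UTC: 9:00 PM + 2:00 = 11:00 PM UTC on Apr 12.
Add 6 hours and 25 minutes travel time → 5:25 AM UTC (Apr 13).
Vantage Point is UTC−3:30, so local arrival = 5:25 AM − 3:30 = 1:55 AM on Apr 13.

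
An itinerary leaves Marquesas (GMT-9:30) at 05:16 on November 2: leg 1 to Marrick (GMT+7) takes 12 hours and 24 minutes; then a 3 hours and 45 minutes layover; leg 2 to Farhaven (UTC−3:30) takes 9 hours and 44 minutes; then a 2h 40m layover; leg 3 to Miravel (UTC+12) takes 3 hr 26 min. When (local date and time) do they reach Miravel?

Convert departure to UTC: 05:16 + 9:30 = 14:46 UTC on Nov 2.
Add 12 hours 24 minutes leg 1 → 03:10 UTC (Nov 3).
Add 3 hours 45 minutes layover in Marrick → 06:55 UTC.
Add 9 hours 44 minutes leg 2 → 16:39 UTC.
Add 2 hours and 40 minutes layover in Farhaven → 19:19 UTC.
Add 3 hours 26 minutes leg 3 → 22:45 UTC.
Miravel is UTC+12:00, so local arrival = 22:45 + 12:00 = 10:45 on Nov 4.

10:45 on Nov 4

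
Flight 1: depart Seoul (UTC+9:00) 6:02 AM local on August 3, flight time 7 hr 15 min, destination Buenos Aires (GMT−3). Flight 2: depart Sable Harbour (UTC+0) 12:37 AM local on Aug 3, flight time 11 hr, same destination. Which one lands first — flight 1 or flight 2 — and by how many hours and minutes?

the first, by 7 hours 20 minutes

Flight 1 in UTC: 6:02 AM − 9:00 = 9:02 PM on Aug 2.
+7 hours and 15 minutes → arrive 4:17 AM UTC on Aug 3.
Flight 2 departs at 12:37 AM UTC (Aug 3).
+11 hours → arrive 11:37 AM UTC on Aug 3.
Flight 1 lands earlier by 7 hours 20 minutes.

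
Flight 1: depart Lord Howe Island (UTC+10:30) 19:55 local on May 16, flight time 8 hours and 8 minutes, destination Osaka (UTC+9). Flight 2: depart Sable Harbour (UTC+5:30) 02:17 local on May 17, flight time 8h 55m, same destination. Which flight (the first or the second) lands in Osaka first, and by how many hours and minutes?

Flight 1 in UTC: 19:55 − 10:30 = 09:25 on May 16.
+8 hours 8 minutes → arrive 17:33 UTC on May 16.
Flight 2 in UTC: 02:17 − 5:30 = 20:47 on May 16.
+8 hours 55 minutes → arrive 05:42 UTC on May 17.
Flight 1 lands earlier by 12 hours 9 minutes.

the first, by 12 hours 9 minutes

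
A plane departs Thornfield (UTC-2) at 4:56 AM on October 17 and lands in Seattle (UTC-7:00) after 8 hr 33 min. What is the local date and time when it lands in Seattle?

Seattle is 5:00 behind Thornfield.
After 8 hours and 33 minutes it is 1:29 PM in Thornfield.
Shift by the zone difference: 1:29 PM − 5:00 = 8:29 AM on Oct 17 in Seattle.

8:29 AM on October 17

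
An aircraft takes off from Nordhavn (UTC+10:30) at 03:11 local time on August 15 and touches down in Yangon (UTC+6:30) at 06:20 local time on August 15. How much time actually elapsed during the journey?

Departure in UTC: 03:11 − 10:30 = 16:41 on Aug 14.
Arrival in UTC: 06:20 − 6:30 = 23:50 on Aug 14.
Elapsed = 23:50 − 16:41 = 7 hours 9 minutes.

7 hours 9 minutes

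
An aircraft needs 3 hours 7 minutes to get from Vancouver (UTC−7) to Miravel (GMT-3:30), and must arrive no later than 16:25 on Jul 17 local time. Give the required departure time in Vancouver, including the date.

09:48 on July 17

Target arrival in UTC: 16:25 + 3:30 = 19:55 on Jul 17.
Subtract 3 hours 7 minutes → departure 16:48 UTC on Jul 17.
Vancouver is UTC−7:00: 16:48 − 7:00 = 09:48 on Jul 17.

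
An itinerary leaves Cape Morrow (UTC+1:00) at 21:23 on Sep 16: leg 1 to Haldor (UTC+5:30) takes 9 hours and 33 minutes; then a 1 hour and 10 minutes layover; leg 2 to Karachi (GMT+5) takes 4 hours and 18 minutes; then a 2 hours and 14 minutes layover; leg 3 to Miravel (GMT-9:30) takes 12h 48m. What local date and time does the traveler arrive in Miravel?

16:56 on September 17

Convert departure to UTC: 21:23 − 1:00 = 20:23 UTC on Sep 16.
Add 9 hours 33 minutes leg 1 → 05:56 UTC (Sep 17).
Add 1 hour 10 minutes layover in Haldor → 07:06 UTC.
Add 4 hours 18 minutes leg 2 → 11:24 UTC.
Add 2 hours 14 minutes layover in Karachi → 13:38 UTC.
Add 12 hours 48 minutes leg 3 → 02:26 UTC (Sep 18).
Miravel is UTC−9:30, so local arrival = 02:26 − 9:30 = 16:56 on Sep 17.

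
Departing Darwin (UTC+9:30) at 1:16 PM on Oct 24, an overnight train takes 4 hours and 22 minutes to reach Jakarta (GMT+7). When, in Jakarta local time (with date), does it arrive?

3:08 PM on October 24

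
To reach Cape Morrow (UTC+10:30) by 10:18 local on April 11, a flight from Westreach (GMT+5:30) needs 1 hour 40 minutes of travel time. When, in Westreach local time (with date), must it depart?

Target arrival in UTC: 10:18 − 10:30 = 23:48 on Apr 10.
Subtract 1 hour 40 minutes → departure 22:08 UTC on Apr 10.
Westreach is UTC+5:30: 22:08 + 5:30 = 03:38 on Apr 11.

03:38 on April 11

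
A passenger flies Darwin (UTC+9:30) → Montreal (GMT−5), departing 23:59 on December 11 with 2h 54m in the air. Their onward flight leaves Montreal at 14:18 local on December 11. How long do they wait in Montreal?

1 hour 55 minutes

Convert departure to UTC: 23:59 − 9:30 = 14:29 UTC on Dec 11.
Add 2 hours and 54 minutes flight time → 17:23 UTC.
Montreal is UTC−5:00, so local arrival = 17:23 − 5:00 = 12:23 on Dec 11.
Layover = 14:18 − 12:23 = 1 hour 55 minutes.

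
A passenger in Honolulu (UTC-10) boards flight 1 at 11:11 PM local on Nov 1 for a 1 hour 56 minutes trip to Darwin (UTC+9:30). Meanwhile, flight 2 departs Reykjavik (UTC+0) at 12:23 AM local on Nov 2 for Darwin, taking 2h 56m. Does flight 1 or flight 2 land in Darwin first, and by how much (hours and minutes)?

Flight 1 in UTC: 11:11 PM + 10:00 = 9:11 AM on Nov 2.
+1 hour 56 minutes → arrive 11:07 AM UTC on Nov 2.
Flight 2 departs at 12:23 AM UTC (Nov 2).
+2 hours 56 minutes → arrive 3:19 AM UTC on Nov 2.
Flight 2 lands earlier by 7 hours 48 minutes.

the second, by 7 hours 48 minutes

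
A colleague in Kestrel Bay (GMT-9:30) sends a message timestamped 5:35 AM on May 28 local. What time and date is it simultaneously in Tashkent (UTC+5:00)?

8:05 PM on May 28

In UTC: 5:35 AM + 9:30 = 3:05 PM on May 28.
Tashkent is UTC+5:00: 3:05 PM + 5:00 = 8:05 PM on May 28.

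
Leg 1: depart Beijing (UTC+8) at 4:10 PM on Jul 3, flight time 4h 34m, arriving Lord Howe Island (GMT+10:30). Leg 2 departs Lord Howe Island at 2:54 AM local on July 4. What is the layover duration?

Convert departure to UTC: 4:10 PM − 8:00 = 8:10 AM UTC on Jul 3.
Add 4 hours 34 minutes flight time → 12:44 PM UTC.
Lord Howe Island is UTC+10:30, so local arrival = 12:44 PM + 10:30 = 11:14 PM on Jul 3.
Layover = 2:54 AM − 11:14 PM (+1 day) = 3 hours 40 minutes.

3 hours 40 minutes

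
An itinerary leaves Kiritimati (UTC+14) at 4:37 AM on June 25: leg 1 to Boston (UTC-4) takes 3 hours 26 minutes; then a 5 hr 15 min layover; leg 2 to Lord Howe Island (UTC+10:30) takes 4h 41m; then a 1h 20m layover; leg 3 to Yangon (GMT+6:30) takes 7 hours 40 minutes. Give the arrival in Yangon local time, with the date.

Convert departure to UTC: 4:37 AM − 14:00 = 2:37 PM UTC on Jun 24.
Add 3 hours 26 minutes leg 1 → 6:03 PM UTC.
Add 5 hours 15 minutes layover in Boston → 11:18 PM UTC.
Add 4 hours and 41 minutes leg 2 → 3:59 AM UTC (Jun 25).
Add 1 hour 20 minutes layover in Lord Howe Island → 5:19 AM UTC.
Add 7 hours and 40 minutes leg 3 → 12:59 PM UTC.
Yangon is UTC+6:30, so local arrival = 12:59 PM + 6:30 = 7:29 PM on Jun 25.

7:29 PM on Jun 25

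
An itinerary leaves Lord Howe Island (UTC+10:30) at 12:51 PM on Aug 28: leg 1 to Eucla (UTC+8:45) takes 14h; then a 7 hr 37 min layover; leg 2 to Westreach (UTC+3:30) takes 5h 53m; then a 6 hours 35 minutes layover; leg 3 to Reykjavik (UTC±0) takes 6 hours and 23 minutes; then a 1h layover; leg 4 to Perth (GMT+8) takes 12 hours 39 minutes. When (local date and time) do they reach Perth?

4:28 PM on August 30

Convert departure to UTC: 12:51 PM − 10:30 = 2:21 AM UTC on Aug 28.
Add 14 hours leg 1 → 4:21 PM UTC.
Add 7 hours 37 minutes layover in Eucla → 11:58 PM UTC.
Add 5 hours 53 minutes leg 2 → 5:51 AM UTC (Aug 29).
Add 6 hours 35 minutes layover in Westreach → 12:26 PM UTC.
Add 6 hours 23 minutes leg 3 → 6:49 PM UTC.
Add 1 hour layover in Reykjavik → 7:49 PM UTC.
Add 12 hours 39 minutes leg 4 → 8:28 AM UTC (Aug 30).
Perth is UTC+8:00, so local arrival = 8:28 AM + 8:00 = 4:28 PM on Aug 30.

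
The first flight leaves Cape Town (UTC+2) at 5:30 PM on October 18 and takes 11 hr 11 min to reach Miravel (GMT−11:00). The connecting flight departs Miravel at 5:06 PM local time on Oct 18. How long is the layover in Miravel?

1 hour 25 minutes

Convert departure to UTC: 5:30 PM − 2:00 = 3:30 PM UTC on Oct 18.
Add 11 hours 11 minutes flight time → 2:41 AM UTC (Oct 19).
Miravel is UTC−11:00, so local arrival = 2:41 AM − 11:00 = 3:41 PM on Oct 18.
Layover = 5:06 PM − 3:41 PM = 1 hour 25 minutes.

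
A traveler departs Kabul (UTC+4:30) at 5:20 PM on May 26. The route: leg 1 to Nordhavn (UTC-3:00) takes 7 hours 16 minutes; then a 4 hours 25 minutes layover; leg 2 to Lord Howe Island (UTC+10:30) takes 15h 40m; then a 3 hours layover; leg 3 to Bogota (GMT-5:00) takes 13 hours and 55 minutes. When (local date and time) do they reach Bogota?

Convert departure to UTC: 5:20 PM − 4:30 = 12:50 PM UTC on May 26.
Add 7 hours and 16 minutes leg 1 → 8:06 PM UTC.
Add 4 hours 25 minutes layover in Nordhavn → 12:31 AM UTC (May 27).
Add 15 hours and 40 minutes leg 2 → 4:11 PM UTC.
Add 3 hours layover in Lord Howe Island → 7:11 PM UTC.
Add 13 hours 55 minutes leg 3 → 9:06 AM UTC (May 28).
Bogota is UTC−5:00, so local arrival = 9:06 AM − 5:00 = 4:06 AM on May 28.

4:06 AM on May 28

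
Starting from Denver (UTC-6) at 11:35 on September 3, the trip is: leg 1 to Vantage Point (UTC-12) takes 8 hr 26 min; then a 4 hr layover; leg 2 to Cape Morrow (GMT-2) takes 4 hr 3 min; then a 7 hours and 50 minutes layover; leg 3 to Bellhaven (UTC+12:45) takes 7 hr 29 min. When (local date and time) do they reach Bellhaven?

Convert departure to UTC: 11:35 + 6:00 = 17:35 UTC on Sep 3.
Add 8 hours and 26 minutes leg 1 → 02:01 UTC (Sep 4).
Add 4 hours layover in Vantage Point → 06:01 UTC.
Add 4 hours 3 minutes leg 2 → 10:04 UTC.
Add 7 hours and 50 minutes layover in Cape Morrow → 17:54 UTC.
Add 7 hours 29 minutes leg 3 → 01:23 UTC (Sep 5).
Bellhaven is UTC+12:45, so local arrival = 01:23 + 12:45 = 14:08 on Sep 5.

14:08 on Sep 5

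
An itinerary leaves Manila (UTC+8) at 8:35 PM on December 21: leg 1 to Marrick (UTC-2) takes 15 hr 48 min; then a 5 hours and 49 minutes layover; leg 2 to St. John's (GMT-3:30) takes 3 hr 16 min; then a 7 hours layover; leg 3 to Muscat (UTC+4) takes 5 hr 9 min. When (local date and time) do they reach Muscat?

Convert departure to UTC: 8:35 PM − 8:00 = 12:35 PM UTC on Dec 21.
Add 15 hours and 48 minutes leg 1 → 4:23 AM UTC (Dec 22).
Add 5 hours 49 minutes layover in Marrick → 10:12 AM UTC.
Add 3 hours and 16 minutes leg 2 → 1:28 PM UTC.
Add 7 hours layover in St. John's → 8:28 PM UTC.
Add 5 hours and 9 minutes leg 3 → 1:37 AM UTC (Dec 23).
Muscat is UTC+4:00, so local arrival = 1:37 AM + 4:00 = 5:37 AM on Dec 23.

5:37 AM on December 23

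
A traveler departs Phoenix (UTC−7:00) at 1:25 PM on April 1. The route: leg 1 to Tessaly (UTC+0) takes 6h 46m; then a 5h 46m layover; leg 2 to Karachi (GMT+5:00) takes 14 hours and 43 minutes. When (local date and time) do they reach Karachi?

4:40 AM on April 3

Convert departure to UTC: 1:25 PM + 7:00 = 8:25 PM UTC on Apr 1.
Add 6 hours and 46 minutes leg 1 → 3:11 AM UTC (Apr 2).
Add 5 hours 46 minutes layover in Tessaly → 8:57 AM UTC.
Add 14 hours 43 minutes leg 2 → 11:40 PM UTC.
Karachi is UTC+5:00, so local arrival = 11:40 PM + 5:00 = 4:40 AM on Apr 3.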